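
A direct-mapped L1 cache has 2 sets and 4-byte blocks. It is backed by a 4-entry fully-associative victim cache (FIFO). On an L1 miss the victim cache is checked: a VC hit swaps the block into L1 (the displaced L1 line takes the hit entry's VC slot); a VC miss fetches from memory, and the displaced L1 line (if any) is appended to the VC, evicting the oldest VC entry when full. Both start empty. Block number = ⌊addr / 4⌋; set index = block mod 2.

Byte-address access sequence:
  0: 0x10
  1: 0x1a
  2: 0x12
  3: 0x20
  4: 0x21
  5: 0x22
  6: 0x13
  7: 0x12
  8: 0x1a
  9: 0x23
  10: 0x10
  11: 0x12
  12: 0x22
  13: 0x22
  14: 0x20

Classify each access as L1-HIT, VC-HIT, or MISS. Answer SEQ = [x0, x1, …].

  [0] addr=0x10 blk=4 s=0: MISS | VC []
  [1] addr=0x1a blk=6 s=0: MISS | VC [4]
  [2] addr=0x12 blk=4 s=0: VC-HIT | VC [6]
  [3] addr=0x20 blk=8 s=0: MISS | VC [6, 4]
  [4] addr=0x21 blk=8 s=0: L1-HIT | VC [6, 4]
  [5] addr=0x22 blk=8 s=0: L1-HIT | VC [6, 4]
  [6] addr=0x13 blk=4 s=0: VC-HIT | VC [6, 8]
  [7] addr=0x12 blk=4 s=0: L1-HIT | VC [6, 8]
  [8] addr=0x1a blk=6 s=0: VC-HIT | VC [4, 8]
  [9] addr=0x23 blk=8 s=0: VC-HIT | VC [4, 6]
  [10] addr=0x10 blk=4 s=0: VC-HIT | VC [8, 6]
  [11] addr=0x12 blk=4 s=0: L1-HIT | VC [8, 6]
  [12] addr=0x22 blk=8 s=0: VC-HIT | VC [4, 6]
  [13] addr=0x22 blk=8 s=0: L1-HIT | VC [4, 6]
  [14] addr=0x20 blk=8 s=0: L1-HIT | VC [4, 6]

SEQ = [MISS, MISS, VC-HIT, MISS, L1-HIT, L1-HIT, VC-HIT, L1-HIT, VC-HIT, VC-HIT, VC-HIT, L1-HIT, VC-HIT, L1-HIT, L1-HIT]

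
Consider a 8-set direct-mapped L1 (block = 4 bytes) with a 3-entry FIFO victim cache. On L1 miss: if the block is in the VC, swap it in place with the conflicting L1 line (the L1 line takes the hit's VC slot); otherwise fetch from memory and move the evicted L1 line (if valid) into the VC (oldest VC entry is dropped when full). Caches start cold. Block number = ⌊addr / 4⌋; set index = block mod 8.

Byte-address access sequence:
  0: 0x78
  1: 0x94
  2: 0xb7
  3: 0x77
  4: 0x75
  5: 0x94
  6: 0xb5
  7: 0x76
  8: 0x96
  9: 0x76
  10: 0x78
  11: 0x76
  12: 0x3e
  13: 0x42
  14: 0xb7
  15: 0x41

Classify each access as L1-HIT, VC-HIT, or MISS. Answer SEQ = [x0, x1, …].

  [0] addr=0x78 blk=30 s=6: MISS | VC []
  [1] addr=0x94 blk=37 s=5: MISS | VC []
  [2] addr=0xb7 blk=45 s=5: MISS | VC [37]
  [3] addr=0x77 blk=29 s=5: MISS | VC [37, 45]
  [4] addr=0x75 blk=29 s=5: L1-HIT | VC [37, 45]
  [5] addr=0x94 blk=37 s=5: VC-HIT | VC [29, 45]
  [6] addr=0xb5 blk=45 s=5: VC-HIT | VC [29, 37]
  [7] addr=0x76 blk=29 s=5: VC-HIT | VC [45, 37]
  [8] addr=0x96 blk=37 s=5: VC-HIT | VC [45, 29]
  [9] addr=0x76 blk=29 s=5: VC-HIT | VC [45, 37]
  [10] addr=0x78 blk=30 s=6: L1-HIT | VC [45, 37]
  [11] addr=0x76 blk=29 s=5: L1-HIT | VC [45, 37]
  [12] addr=0x3e blk=15 s=7: MISS | VC [45, 37]
  [13] addr=0x42 blk=16 s=0: MISS | VC [45, 37]
  [14] addr=0xb7 blk=45 s=5: VC-HIT | VC [29, 37]
  [15] addr=0x41 blk=16 s=0: L1-HIT | VC [29, 37]

SEQ = [MISS, MISS, MISS, MISS, L1-HIT, VC-HIT, VC-HIT, VC-HIT, VC-HIT, VC-HIT, L1-HIT, L1-HIT, MISS, MISS, VC-HIT, L1-HIT]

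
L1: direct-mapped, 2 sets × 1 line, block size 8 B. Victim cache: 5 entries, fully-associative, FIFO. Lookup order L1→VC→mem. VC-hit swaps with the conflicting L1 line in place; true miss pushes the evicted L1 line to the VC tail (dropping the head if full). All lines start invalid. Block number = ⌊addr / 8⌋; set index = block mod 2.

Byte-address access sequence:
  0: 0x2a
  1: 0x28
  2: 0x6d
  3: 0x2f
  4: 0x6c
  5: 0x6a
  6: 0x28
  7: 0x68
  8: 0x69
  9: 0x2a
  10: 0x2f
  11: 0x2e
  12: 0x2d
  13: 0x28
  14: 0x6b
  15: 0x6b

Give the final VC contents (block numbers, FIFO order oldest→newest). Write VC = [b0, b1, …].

#0 0x2a→b5/s1 MISS; vc=[]
#1 0x28→b5/s1 L1-HIT; vc=[]
#2 0x6d→b13/s1 MISS; vc=[5]
#3 0x2f→b5/s1 VC-HIT; vc=[13]
#4 0x6c→b13/s1 VC-HIT; vc=[5]
#5 0x6a→b13/s1 L1-HIT; vc=[5]
#6 0x28→b5/s1 VC-HIT; vc=[13]
#7 0x68→b13/s1 VC-HIT; vc=[5]
#8 0x69→b13/s1 L1-HIT; vc=[5]
#9 0x2a→b5/s1 VC-HIT; vc=[13]
#10 0x2f→b5/s1 L1-HIT; vc=[13]
#11 0x2e→b5/s1 L1-HIT; vc=[13]
#12 0x2d→b5/s1 L1-HIT; vc=[13]
#13 0x28→b5/s1 L1-HIT; vc=[13]
#14 0x6b→b13/s1 VC-HIT; vc=[5]
#15 0x6b→b13/s1 L1-HIT; vc=[5]

VC = [5]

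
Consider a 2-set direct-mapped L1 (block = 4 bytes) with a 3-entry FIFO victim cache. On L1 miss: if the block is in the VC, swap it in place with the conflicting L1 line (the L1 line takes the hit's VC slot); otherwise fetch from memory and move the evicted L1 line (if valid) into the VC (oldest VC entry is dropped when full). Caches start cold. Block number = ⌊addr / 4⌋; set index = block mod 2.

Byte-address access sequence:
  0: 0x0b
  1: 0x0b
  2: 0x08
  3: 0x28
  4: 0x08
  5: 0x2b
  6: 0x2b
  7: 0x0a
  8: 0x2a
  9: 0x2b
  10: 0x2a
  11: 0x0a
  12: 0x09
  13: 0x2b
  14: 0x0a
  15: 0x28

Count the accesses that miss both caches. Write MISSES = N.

#0 0xb→b2/s0 MISS; vc=[]
#1 0xb→b2/s0 L1-HIT; vc=[]
#2 0x8→b2/s0 L1-HIT; vc=[]
#3 0x28→b10/s0 MISS; vc=[2]
#4 0x8→b2/s0 VC-HIT; vc=[10]
#5 0x2b→b10/s0 VC-HIT; vc=[2]
#6 0x2b→b10/s0 L1-HIT; vc=[2]
#7 0xa→b2/s0 VC-HIT; vc=[10]
#8 0x2a→b10/s0 VC-HIT; vc=[2]
#9 0x2b→b10/s0 L1-HIT; vc=[2]
#10 0x2a→b10/s0 L1-HIT; vc=[2]
#11 0xa→b2/s0 VC-HIT; vc=[10]
#12 0x9→b2/s0 L1-HIT; vc=[10]
#13 0x2b→b10/s0 VC-HIT; vc=[2]
#14 0xa→b2/s0 VC-HIT; vc=[10]
#15 0x28→b10/s0 VC-HIT; vc=[2]

MISSES = 2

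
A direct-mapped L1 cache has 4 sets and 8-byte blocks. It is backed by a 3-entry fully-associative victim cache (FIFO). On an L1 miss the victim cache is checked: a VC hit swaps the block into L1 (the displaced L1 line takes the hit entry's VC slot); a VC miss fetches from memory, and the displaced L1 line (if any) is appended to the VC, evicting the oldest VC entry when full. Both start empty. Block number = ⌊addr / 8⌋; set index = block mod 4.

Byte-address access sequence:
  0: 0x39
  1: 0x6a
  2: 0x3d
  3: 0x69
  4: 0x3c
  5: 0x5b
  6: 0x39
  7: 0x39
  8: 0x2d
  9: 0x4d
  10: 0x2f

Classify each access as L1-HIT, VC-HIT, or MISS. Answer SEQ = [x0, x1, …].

SEQ = [MISS, MISS, L1-HIT, L1-HIT, L1-HIT, MISS, VC-HIT, L1-HIT, MISS, MISS, VC-HIT]

  [0] addr=0x39 blk=7 s=3: MISS | VC []
  [1] addr=0x6a blk=13 s=1: MISS | VC []
  [2] addr=0x3d blk=7 s=3: L1-HIT | VC []
  [3] addr=0x69 blk=13 s=1: L1-HIT | VC []
  [4] addr=0x3c blk=7 s=3: L1-HIT | VC []
  [5] addr=0x5b blk=11 s=3: MISS | VC [7]
  [6] addr=0x39 blk=7 s=3: VC-HIT | VC [11]
  [7] addr=0x39 blk=7 s=3: L1-HIT | VC [11]
  [8] addr=0x2d blk=5 s=1: MISS | VC [11, 13]
  [9] addr=0x4d blk=9 s=1: MISS | VC [11, 13, 5]
  [10] addr=0x2f blk=5 s=1: VC-HIT | VC [11, 13, 9]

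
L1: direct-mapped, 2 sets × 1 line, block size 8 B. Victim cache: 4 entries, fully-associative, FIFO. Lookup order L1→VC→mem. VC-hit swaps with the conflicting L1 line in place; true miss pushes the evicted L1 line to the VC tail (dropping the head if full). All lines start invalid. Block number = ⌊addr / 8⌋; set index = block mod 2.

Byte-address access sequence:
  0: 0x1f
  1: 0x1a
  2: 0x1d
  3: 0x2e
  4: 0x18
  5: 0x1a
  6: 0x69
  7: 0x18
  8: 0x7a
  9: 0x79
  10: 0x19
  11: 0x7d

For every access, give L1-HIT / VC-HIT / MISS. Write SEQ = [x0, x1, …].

SEQ = [MISS, L1-HIT, L1-HIT, MISS, VC-HIT, L1-HIT, MISS, VC-HIT, MISS, L1-HIT, VC-HIT, VC-HIT]

0: 0x1f (blk 3, set 1) → MISS  vc=[]
1: 0x1a (blk 3, set 1) → L1-HIT  vc=[]
2: 0x1d (blk 3, set 1) → L1-HIT  vc=[]
3: 0x2e (blk 5, set 1) → MISS  vc=[3]
4: 0x18 (blk 3, set 1) → VC-HIT  vc=[5]
5: 0x1a (blk 3, set 1) → L1-HIT  vc=[5]
6: 0x69 (blk 13, set 1) → MISS  vc=[5, 3]
7: 0x18 (blk 3, set 1) → VC-HIT  vc=[5, 13]
8: 0x7a (blk 15, set 1) → MISS  vc=[5, 13, 3]
9: 0x79 (blk 15, set 1) → L1-HIT  vc=[5, 13, 3]
10: 0x19 (blk 3, set 1) → VC-HIT  vc=[5, 13, 15]
11: 0x7d (blk 15, set 1) → VC-HIT  vc=[5, 13, 3]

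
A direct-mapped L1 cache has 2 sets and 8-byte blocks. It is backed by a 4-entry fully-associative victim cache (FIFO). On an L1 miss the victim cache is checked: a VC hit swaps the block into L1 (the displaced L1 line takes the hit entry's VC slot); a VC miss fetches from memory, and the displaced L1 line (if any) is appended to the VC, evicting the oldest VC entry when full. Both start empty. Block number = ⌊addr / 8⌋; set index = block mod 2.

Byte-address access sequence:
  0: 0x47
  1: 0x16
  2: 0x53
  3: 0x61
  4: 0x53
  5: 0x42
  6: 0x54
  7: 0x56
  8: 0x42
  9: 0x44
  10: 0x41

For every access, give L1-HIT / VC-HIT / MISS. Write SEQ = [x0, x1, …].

  [0] addr=0x47 blk=8 s=0: MISS | VC []
  [1] addr=0x16 blk=2 s=0: MISS | VC [8]
  [2] addr=0x53 blk=10 s=0: MISS | VC [8, 2]
  [3] addr=0x61 blk=12 s=0: MISS | VC [8, 2, 10]
  [4] addr=0x53 blk=10 s=0: VC-HIT | VC [8, 2, 12]
  [5] addr=0x42 blk=8 s=0: VC-HIT | VC [10, 2, 12]
  [6] addr=0x54 blk=10 s=0: VC-HIT | VC [8, 2, 12]
  [7] addr=0x56 blk=10 s=0: L1-HIT | VC [8, 2, 12]
  [8] addr=0x42 blk=8 s=0: VC-HIT | VC [10, 2, 12]
  [9] addr=0x44 blk=8 s=0: L1-HIT | VC [10, 2, 12]
  [10] addr=0x41 blk=8 s=0: L1-HIT | VC [10, 2, 12]

SEQ = [MISS, MISS, MISS, MISS, VC-HIT, VC-HIT, VC-HIT, L1-HIT, VC-HIT, L1-HIT, L1-HIT]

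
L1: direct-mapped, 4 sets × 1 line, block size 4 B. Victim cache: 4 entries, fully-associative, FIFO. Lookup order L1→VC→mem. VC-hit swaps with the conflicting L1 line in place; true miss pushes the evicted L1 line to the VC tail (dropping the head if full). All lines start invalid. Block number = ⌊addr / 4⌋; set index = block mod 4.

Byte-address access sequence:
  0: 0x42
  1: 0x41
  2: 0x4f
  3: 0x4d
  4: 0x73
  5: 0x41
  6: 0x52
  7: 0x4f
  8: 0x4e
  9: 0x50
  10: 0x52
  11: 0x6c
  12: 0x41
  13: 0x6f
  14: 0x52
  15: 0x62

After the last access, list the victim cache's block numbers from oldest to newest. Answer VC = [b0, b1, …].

VC = [28, 16, 19, 20]

  [0] addr=0x42 blk=16 s=0: MISS | VC []
  [1] addr=0x41 blk=16 s=0: L1-HIT | VC []
  [2] addr=0x4f blk=19 s=3: MISS | VC []
  [3] addr=0x4d blk=19 s=3: L1-HIT | VC []
  [4] addr=0x73 blk=28 s=0: MISS | VC [16]
  [5] addr=0x41 blk=16 s=0: VC-HIT | VC [28]
  [6] addr=0x52 blk=20 s=0: MISS | VC [28, 16]
  [7] addr=0x4f blk=19 s=3: L1-HIT | VC [28, 16]
  [8] addr=0x4e blk=19 s=3: L1-HIT | VC [28, 16]
  [9] addr=0x50 blk=20 s=0: L1-HIT | VC [28, 16]
  [10] addr=0x52 blk=20 s=0: L1-HIT | VC [28, 16]
  [11] addr=0x6c blk=27 s=3: MISS | VC [28, 16, 19]
  [12] addr=0x41 blk=16 s=0: VC-HIT | VC [28, 20, 19]
  [13] addr=0x6f blk=27 s=3: L1-HIT | VC [28, 20, 19]
  [14] addr=0x52 blk=20 s=0: VC-HIT | VC [28, 16, 19]
  [15] addr=0x62 blk=24 s=0: MISS | VC [28, 16, 19, 20]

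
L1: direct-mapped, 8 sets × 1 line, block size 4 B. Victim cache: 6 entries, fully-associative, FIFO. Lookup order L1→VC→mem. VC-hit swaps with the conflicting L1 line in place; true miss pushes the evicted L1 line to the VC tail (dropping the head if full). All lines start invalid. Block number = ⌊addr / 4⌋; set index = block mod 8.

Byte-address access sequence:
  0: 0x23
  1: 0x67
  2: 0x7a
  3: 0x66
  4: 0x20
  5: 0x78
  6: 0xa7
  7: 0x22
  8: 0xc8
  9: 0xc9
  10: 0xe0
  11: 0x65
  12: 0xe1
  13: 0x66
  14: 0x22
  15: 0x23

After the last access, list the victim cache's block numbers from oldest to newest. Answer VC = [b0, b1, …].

VC = [41, 56]

0: 0x23 (blk 8, set 0) → MISS  vc=[]
1: 0x67 (blk 25, set 1) → MISS  vc=[]
2: 0x7a (blk 30, set 6) → MISS  vc=[]
3: 0x66 (blk 25, set 1) → L1-HIT  vc=[]
4: 0x20 (blk 8, set 0) → L1-HIT  vc=[]
5: 0x78 (blk 30, set 6) → L1-HIT  vc=[]
6: 0xa7 (blk 41, set 1) → MISS  vc=[25]
7: 0x22 (blk 8, set 0) → L1-HIT  vc=[25]
8: 0xc8 (blk 50, set 2) → MISS  vc=[25]
9: 0xc9 (blk 50, set 2) → L1-HIT  vc=[25]
10: 0xe0 (blk 56, set 0) → MISS  vc=[25, 8]
11: 0x65 (blk 25, set 1) → VC-HIT  vc=[41, 8]
12: 0xe1 (blk 56, set 0) → L1-HIT  vc=[41, 8]
13: 0x66 (blk 25, set 1) → L1-HIT  vc=[41, 8]
14: 0x22 (blk 8, set 0) → VC-HIT  vc=[41, 56]
15: 0x23 (blk 8, set 0) → L1-HIT  vc=[41, 56]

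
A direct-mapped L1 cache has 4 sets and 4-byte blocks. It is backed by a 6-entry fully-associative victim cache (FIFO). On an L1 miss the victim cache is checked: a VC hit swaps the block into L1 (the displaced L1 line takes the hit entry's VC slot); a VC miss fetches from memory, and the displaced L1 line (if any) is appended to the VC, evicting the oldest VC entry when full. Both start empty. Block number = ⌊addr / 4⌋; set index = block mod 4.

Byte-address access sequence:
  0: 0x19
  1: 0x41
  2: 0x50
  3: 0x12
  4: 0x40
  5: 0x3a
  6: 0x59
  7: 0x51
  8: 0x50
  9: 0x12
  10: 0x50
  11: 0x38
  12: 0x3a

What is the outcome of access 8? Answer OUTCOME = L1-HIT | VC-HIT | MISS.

0: 0x19 (blk 6, set 2) → MISS  vc=[]
1: 0x41 (blk 16, set 0) → MISS  vc=[]
2: 0x50 (blk 20, set 0) → MISS  vc=[16]
3: 0x12 (blk 4, set 0) → MISS  vc=[16, 20]
4: 0x40 (blk 16, set 0) → VC-HIT  vc=[4, 20]
5: 0x3a (blk 14, set 2) → MISS  vc=[4, 20, 6]
6: 0x59 (blk 22, set 2) → MISS  vc=[4, 20, 6, 14]
7: 0x51 (blk 20, set 0) → VC-HIT  vc=[4, 16, 6, 14]
8: 0x50 (blk 20, set 0) → L1-HIT  vc=[4, 16, 6, 14]
9: 0x12 (blk 4, set 0) → VC-HIT  vc=[20, 16, 6, 14]
10: 0x50 (blk 20, set 0) → VC-HIT  vc=[4, 16, 6, 14]
11: 0x38 (blk 14, set 2) → VC-HIT  vc=[4, 16, 6, 22]
12: 0x3a (blk 14, set 2) → L1-HIT  vc=[4, 16, 6, 22]

OUTCOME = L1-HIT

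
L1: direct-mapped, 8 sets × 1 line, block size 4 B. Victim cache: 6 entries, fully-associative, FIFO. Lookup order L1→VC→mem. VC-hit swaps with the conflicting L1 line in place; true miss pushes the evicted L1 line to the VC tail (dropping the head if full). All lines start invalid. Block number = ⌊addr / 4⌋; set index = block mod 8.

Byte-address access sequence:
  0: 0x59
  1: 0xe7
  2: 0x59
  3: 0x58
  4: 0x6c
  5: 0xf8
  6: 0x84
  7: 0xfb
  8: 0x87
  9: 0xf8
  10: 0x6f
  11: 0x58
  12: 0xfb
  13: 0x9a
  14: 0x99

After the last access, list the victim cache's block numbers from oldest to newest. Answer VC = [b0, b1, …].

  [0] addr=0x59 blk=22 s=6: MISS | VC []
  [1] addr=0xe7 blk=57 s=1: MISS | VC []
  [2] addr=0x59 blk=22 s=6: L1-HIT | VC []
  [3] addr=0x58 blk=22 s=6: L1-HIT | VC []
  [4] addr=0x6c blk=27 s=3: MISS | VC []
  [5] addr=0xf8 blk=62 s=6: MISS | VC [22]
  [6] addr=0x84 blk=33 s=1: MISS | VC [22, 57]
  [7] addr=0xfb blk=62 s=6: L1-HIT | VC [22, 57]
  [8] addr=0x87 blk=33 s=1: L1-HIT | VC [22, 57]
  [9] addr=0xf8 blk=62 s=6: L1-HIT | VC [22, 57]
  [10] addr=0x6f blk=27 s=3: L1-HIT | VC [22, 57]
  [11] addr=0x58 blk=22 s=6: VC-HIT | VC [62, 57]
  [12] addr=0xfb blk=62 s=6: VC-HIT | VC [22, 57]
  [13] addr=0x9a blk=38 s=6: MISS | VC [22, 57, 62]
  [14] addr=0x99 blk=38 s=6: L1-HIT | VC [22, 57, 62]

VC = [22, 57, 62]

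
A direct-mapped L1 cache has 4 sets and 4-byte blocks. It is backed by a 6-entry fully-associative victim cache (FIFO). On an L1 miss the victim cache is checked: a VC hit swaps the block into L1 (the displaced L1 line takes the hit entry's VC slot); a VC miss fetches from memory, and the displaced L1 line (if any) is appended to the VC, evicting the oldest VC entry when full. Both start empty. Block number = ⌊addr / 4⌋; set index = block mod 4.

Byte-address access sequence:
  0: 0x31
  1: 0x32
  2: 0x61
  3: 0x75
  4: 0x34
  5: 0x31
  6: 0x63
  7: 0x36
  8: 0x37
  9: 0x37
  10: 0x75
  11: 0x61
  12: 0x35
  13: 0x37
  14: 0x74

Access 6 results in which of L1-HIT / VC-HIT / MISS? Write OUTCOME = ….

0: 0x31 (blk 12, set 0) → MISS  vc=[]
1: 0x32 (blk 12, set 0) → L1-HIT  vc=[]
2: 0x61 (blk 24, set 0) → MISS  vc=[12]
3: 0x75 (blk 29, set 1) → MISS  vc=[12]
4: 0x34 (blk 13, set 1) → MISS  vc=[12, 29]
5: 0x31 (blk 12, set 0) → VC-HIT  vc=[24, 29]
6: 0x63 (blk 24, set 0) → VC-HIT  vc=[12, 29]
7: 0x36 (blk 13, set 1) → L1-HIT  vc=[12, 29]
8: 0x37 (blk 13, set 1) → L1-HIT  vc=[12, 29]
9: 0x37 (blk 13, set 1) → L1-HIT  vc=[12, 29]
10: 0x75 (blk 29, set 1) → VC-HIT  vc=[12, 13]
11: 0x61 (blk 24, set 0) → L1-HIT  vc=[12, 13]
12: 0x35 (blk 13, set 1) → VC-HIT  vc=[12, 29]
13: 0x37 (blk 13, set 1) → L1-HIT  vc=[12, 29]
14: 0x74 (blk 29, set 1) → VC-HIT  vc=[12, 13]

OUTCOME = VC-HIT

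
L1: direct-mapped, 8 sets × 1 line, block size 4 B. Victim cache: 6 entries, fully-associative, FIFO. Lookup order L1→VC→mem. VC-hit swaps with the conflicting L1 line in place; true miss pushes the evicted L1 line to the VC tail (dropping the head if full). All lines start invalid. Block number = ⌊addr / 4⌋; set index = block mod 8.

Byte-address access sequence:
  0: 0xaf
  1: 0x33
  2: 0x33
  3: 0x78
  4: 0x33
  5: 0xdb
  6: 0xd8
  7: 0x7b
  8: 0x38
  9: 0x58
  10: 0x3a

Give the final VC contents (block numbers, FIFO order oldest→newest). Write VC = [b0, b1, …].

VC = [54, 30, 22]

#0 0xaf→b43/s3 MISS; vc=[]
#1 0x33→b12/s4 MISS; vc=[]
#2 0x33→b12/s4 L1-HIT; vc=[]
#3 0x78→b30/s6 MISS; vc=[]
#4 0x33→b12/s4 L1-HIT; vc=[]
#5 0xdb→b54/s6 MISS; vc=[30]
#6 0xd8→b54/s6 L1-HIT; vc=[30]
#7 0x7b→b30/s6 VC-HIT; vc=[54]
#8 0x38→b14/s6 MISS; vc=[54,30]
#9 0x58→b22/s6 MISS; vc=[54,30,14]
#10 0x3a→b14/s6 VC-HIT; vc=[54,30,22]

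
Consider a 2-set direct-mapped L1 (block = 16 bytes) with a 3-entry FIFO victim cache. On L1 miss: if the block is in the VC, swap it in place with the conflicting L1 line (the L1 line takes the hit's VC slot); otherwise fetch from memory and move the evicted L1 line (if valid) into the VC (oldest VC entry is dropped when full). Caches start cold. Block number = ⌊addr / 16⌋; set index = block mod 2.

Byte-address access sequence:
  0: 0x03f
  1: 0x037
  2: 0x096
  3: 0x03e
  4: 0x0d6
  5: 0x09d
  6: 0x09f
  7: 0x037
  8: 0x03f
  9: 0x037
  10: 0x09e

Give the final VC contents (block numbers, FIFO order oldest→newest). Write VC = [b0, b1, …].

0: 0x3f (blk 3, set 1) → MISS  vc=[]
1: 0x37 (blk 3, set 1) → L1-HIT  vc=[]
2: 0x96 (blk 9, set 1) → MISS  vc=[3]
3: 0x3e (blk 3, set 1) → VC-HIT  vc=[9]
4: 0xd6 (blk 13, set 1) → MISS  vc=[9, 3]
5: 0x9d (blk 9, set 1) → VC-HIT  vc=[13, 3]
6: 0x9f (blk 9, set 1) → L1-HIT  vc=[13, 3]
7: 0x37 (blk 3, set 1) → VC-HIT  vc=[13, 9]
8: 0x3f (blk 3, set 1) → L1-HIT  vc=[13, 9]
9: 0x37 (blk 3, set 1) → L1-HIT  vc=[13, 9]
10: 0x9e (blk 9, set 1) → VC-HIT  vc=[13, 3]

VC = [13, 3]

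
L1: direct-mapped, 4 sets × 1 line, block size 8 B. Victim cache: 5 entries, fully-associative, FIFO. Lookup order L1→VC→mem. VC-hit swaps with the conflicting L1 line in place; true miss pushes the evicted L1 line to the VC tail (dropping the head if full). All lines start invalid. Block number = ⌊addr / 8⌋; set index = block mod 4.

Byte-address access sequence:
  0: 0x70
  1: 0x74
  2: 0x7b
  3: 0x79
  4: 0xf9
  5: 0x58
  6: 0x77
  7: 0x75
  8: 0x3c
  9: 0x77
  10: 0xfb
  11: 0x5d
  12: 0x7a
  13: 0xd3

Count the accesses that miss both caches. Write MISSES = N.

0: 0x70 (blk 14, set 2) → MISS  vc=[]
1: 0x74 (blk 14, set 2) → L1-HIT  vc=[]
2: 0x7b (blk 15, set 3) → MISS  vc=[]
3: 0x79 (blk 15, set 3) → L1-HIT  vc=[]
4: 0xf9 (blk 31, set 3) → MISS  vc=[15]
5: 0x58 (blk 11, set 3) → MISS  vc=[15, 31]
6: 0x77 (blk 14, set 2) → L1-HIT  vc=[15, 31]
7: 0x75 (blk 14, set 2) → L1-HIT  vc=[15, 31]
8: 0x3c (blk 7, set 3) → MISS  vc=[15, 31, 11]
9: 0x77 (blk 14, set 2) → L1-HIT  vc=[15, 31, 11]
10: 0xfb (blk 31, set 3) → VC-HIT  vc=[15, 7, 11]
11: 0x5d (blk 11, set 3) → VC-HIT  vc=[15, 7, 31]
12: 0x7a (blk 15, set 3) → VC-HIT  vc=[11, 7, 31]
13: 0xd3 (blk 26, set 2) → MISS  vc=[11, 7, 31, 14]

MISSES = 6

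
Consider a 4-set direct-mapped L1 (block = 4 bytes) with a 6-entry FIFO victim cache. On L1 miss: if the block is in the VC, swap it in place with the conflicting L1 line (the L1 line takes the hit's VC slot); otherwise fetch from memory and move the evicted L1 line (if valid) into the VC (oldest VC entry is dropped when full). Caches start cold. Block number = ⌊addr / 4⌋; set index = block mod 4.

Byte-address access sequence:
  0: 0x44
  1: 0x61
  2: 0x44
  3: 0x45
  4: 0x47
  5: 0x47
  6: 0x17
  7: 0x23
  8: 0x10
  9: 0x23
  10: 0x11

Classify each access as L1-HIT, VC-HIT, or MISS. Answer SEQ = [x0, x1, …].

0: 0x44 (blk 17, set 1) → MISS  vc=[]
1: 0x61 (blk 24, set 0) → MISS  vc=[]
2: 0x44 (blk 17, set 1) → L1-HIT  vc=[]
3: 0x45 (blk 17, set 1) → L1-HIT  vc=[]
4: 0x47 (blk 17, set 1) → L1-HIT  vc=[]
5: 0x47 (blk 17, set 1) → L1-HIT  vc=[]
6: 0x17 (blk 5, set 1) → MISS  vc=[17]
7: 0x23 (blk 8, set 0) → MISS  vc=[17, 24]
8: 0x10 (blk 4, set 0) → MISS  vc=[17, 24, 8]
9: 0x23 (blk 8, set 0) → VC-HIT  vc=[17, 24, 4]
10: 0x11 (blk 4, set 0) → VC-HIT  vc=[17, 24, 8]

SEQ = [MISS, MISS, L1-HIT, L1-HIT, L1-HIT, L1-HIT, MISS, MISS, MISS, VC-HIT, VC-HIT]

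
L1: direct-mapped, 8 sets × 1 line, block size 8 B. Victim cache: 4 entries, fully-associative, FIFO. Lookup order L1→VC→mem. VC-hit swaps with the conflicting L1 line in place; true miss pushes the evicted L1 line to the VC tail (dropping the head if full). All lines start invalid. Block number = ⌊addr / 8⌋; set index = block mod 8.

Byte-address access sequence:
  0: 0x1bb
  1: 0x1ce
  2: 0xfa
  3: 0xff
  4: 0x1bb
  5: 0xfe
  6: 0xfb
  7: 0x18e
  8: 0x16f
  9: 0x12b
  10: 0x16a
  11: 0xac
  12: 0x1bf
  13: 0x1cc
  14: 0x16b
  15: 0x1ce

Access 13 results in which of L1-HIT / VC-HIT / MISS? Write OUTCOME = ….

0: 0x1bb (blk 55, set 7) → MISS  vc=[]
1: 0x1ce (blk 57, set 1) → MISS  vc=[]
2: 0xfa (blk 31, set 7) → MISS  vc=[55]
3: 0xff (blk 31, set 7) → L1-HIT  vc=[55]
4: 0x1bb (blk 55, set 7) → VC-HIT  vc=[31]
5: 0xfe (blk 31, set 7) → VC-HIT  vc=[55]
6: 0xfb (blk 31, set 7) → L1-HIT  vc=[55]
7: 0x18e (blk 49, set 1) → MISS  vc=[55, 57]
8: 0x16f (blk 45, set 5) → MISS  vc=[55, 57]
9: 0x12b (blk 37, set 5) → MISS  vc=[55, 57, 45]
10: 0x16a (blk 45, set 5) → VC-HIT  vc=[55, 57, 37]
11: 0xac (blk 21, set 5) → MISS  vc=[55, 57, 37, 45]
12: 0x1bf (blk 55, set 7) → VC-HIT  vc=[31, 57, 37, 45]
13: 0x1cc (blk 57, set 1) → VC-HIT  vc=[31, 49, 37, 45]
14: 0x16b (blk 45, set 5) → VC-HIT  vc=[31, 49, 37, 21]
15: 0x1ce (blk 57, set 1) → L1-HIT  vc=[31, 49, 37, 21]

OUTCOME = VC-HIT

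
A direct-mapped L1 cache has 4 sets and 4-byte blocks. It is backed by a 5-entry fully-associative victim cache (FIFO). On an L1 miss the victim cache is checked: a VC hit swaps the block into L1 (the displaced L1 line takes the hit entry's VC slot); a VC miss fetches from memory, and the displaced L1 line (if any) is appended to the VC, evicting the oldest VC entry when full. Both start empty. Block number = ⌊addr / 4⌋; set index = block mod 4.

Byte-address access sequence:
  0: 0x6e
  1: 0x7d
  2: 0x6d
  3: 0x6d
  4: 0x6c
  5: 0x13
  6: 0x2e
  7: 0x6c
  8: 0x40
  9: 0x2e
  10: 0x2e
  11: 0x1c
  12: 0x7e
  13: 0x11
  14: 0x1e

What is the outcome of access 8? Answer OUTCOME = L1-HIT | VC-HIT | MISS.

OUTCOME = MISS

  [0] addr=0x6e blk=27 s=3: MISS | VC []
  [1] addr=0x7d blk=31 s=3: MISS | VC [27]
  [2] addr=0x6d blk=27 s=3: VC-HIT | VC [31]
  [3] addr=0x6d blk=27 s=3: L1-HIT | VC [31]
  [4] addr=0x6c blk=27 s=3: L1-HIT | VC [31]
  [5] addr=0x13 blk=4 s=0: MISS | VC [31]
  [6] addr=0x2e blk=11 s=3: MISS | VC [31, 27]
  [7] addr=0x6c blk=27 s=3: VC-HIT | VC [31, 11]
  [8] addr=0x40 blk=16 s=0: MISS | VC [31, 11, 4]
  [9] addr=0x2e blk=11 s=3: VC-HIT | VC [31, 27, 4]
  [10] addr=0x2e blk=11 s=3: L1-HIT | VC [31, 27, 4]
  [11] addr=0x1c blk=7 s=3: MISS | VC [31, 27, 4, 11]
  [12] addr=0x7e blk=31 s=3: VC-HIT | VC [7, 27, 4, 11]
  [13] addr=0x11 blk=4 s=0: VC-HIT | VC [7, 27, 16, 11]
  [14] addr=0x1e blk=7 s=3: VC-HIT | VC [31, 27, 16, 11]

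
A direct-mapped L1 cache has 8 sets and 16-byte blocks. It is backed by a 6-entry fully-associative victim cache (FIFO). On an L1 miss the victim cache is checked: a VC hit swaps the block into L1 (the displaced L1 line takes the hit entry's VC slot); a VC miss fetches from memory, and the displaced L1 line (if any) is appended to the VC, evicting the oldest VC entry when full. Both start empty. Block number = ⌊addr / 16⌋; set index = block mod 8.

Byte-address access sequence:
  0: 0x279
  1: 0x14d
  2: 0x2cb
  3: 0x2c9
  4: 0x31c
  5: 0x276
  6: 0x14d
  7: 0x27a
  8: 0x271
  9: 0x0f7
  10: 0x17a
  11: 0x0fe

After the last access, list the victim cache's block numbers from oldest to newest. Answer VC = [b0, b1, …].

#0 0x279→b39/s7 MISS; vc=[]
#1 0x14d→b20/s4 MISS; vc=[]
#2 0x2cb→b44/s4 MISS; vc=[20]
#3 0x2c9→b44/s4 L1-HIT; vc=[20]
#4 0x31c→b49/s1 MISS; vc=[20]
#5 0x276→b39/s7 L1-HIT; vc=[20]
#6 0x14d→b20/s4 VC-HIT; vc=[44]
#7 0x27a→b39/s7 L1-HIT; vc=[44]
#8 0x271→b39/s7 L1-HIT; vc=[44]
#9 0xf7→b15/s7 MISS; vc=[44,39]
#10 0x17a→b23/s7 MISS; vc=[44,39,15]
#11 0xfe→b15/s7 VC-HIT; vc=[44,39,23]

VC = [44, 39, 23]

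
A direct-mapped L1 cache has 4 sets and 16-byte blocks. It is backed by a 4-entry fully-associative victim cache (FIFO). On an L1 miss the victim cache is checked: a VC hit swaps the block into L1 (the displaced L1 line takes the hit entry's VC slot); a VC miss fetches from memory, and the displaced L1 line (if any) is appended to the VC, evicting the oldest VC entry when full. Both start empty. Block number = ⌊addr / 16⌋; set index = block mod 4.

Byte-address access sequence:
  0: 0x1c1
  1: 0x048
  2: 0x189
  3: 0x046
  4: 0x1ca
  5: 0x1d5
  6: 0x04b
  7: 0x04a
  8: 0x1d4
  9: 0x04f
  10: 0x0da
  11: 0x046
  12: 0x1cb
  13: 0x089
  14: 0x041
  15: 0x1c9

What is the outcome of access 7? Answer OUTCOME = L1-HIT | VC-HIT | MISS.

OUTCOME = L1-HIT

#0 0x1c1→b28/s0 MISS; vc=[]
#1 0x48→b4/s0 MISS; vc=[28]
#2 0x189→b24/s0 MISS; vc=[28,4]
#3 0x46→b4/s0 VC-HIT; vc=[28,24]
#4 0x1ca→b28/s0 VC-HIT; vc=[4,24]
#5 0x1d5→b29/s1 MISS; vc=[4,24]
#6 0x4b→b4/s0 VC-HIT; vc=[28,24]
#7 0x4a→b4/s0 L1-HIT; vc=[28,24]
#8 0x1d4→b29/s1 L1-HIT; vc=[28,24]
#9 0x4f→b4/s0 L1-HIT; vc=[28,24]
#10 0xda→b13/s1 MISS; vc=[28,24,29]
#11 0x46→b4/s0 L1-HIT; vc=[28,24,29]
#12 0x1cb→b28/s0 VC-HIT; vc=[4,24,29]
#13 0x89→b8/s0 MISS; vc=[4,24,29,28]
#14 0x41→b4/s0 VC-HIT; vc=[8,24,29,28]
#15 0x1c9→b28/s0 VC-HIT; vc=[8,24,29,4]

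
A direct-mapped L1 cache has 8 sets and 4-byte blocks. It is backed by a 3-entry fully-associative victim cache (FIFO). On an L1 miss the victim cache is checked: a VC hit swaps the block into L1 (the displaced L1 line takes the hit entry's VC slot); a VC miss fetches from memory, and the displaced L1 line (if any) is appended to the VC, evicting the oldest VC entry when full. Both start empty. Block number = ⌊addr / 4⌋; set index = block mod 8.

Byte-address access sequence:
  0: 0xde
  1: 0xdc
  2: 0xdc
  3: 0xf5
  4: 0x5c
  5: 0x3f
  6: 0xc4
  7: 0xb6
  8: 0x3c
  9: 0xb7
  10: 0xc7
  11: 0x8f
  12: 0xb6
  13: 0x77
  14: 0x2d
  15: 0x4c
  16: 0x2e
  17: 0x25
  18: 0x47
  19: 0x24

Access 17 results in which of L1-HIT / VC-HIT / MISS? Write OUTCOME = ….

OUTCOME = MISS

0: 0xde (blk 55, set 7) → MISS  vc=[]
1: 0xdc (blk 55, set 7) → L1-HIT  vc=[]
2: 0xdc (blk 55, set 7) → L1-HIT  vc=[]
3: 0xf5 (blk 61, set 5) → MISS  vc=[]
4: 0x5c (blk 23, set 7) → MISS  vc=[55]
5: 0x3f (blk 15, set 7) → MISS  vc=[55, 23]
6: 0xc4 (blk 49, set 1) → MISS  vc=[55, 23]
7: 0xb6 (blk 45, set 5) → MISS  vc=[55, 23, 61]
8: 0x3c (blk 15, set 7) → L1-HIT  vc=[55, 23, 61]
9: 0xb7 (blk 45, set 5) → L1-HIT  vc=[55, 23, 61]
10: 0xc7 (blk 49, set 1) → L1-HIT  vc=[55, 23, 61]
11: 0x8f (blk 35, set 3) → MISS  vc=[55, 23, 61]
12: 0xb6 (blk 45, set 5) → L1-HIT  vc=[55, 23, 61]
13: 0x77 (blk 29, set 5) → MISS  vc=[23, 61, 45]
14: 0x2d (blk 11, set 3) → MISS  vc=[61, 45, 35]
15: 0x4c (blk 19, set 3) → MISS  vc=[45, 35, 11]
16: 0x2e (blk 11, set 3) → VC-HIT  vc=[45, 35, 19]
17: 0x25 (blk 9, set 1) → MISS  vc=[35, 19, 49]
18: 0x47 (blk 17, set 1) → MISS  vc=[19, 49, 9]
19: 0x24 (blk 9, set 1) → VC-HIT  vc=[19, 49, 17]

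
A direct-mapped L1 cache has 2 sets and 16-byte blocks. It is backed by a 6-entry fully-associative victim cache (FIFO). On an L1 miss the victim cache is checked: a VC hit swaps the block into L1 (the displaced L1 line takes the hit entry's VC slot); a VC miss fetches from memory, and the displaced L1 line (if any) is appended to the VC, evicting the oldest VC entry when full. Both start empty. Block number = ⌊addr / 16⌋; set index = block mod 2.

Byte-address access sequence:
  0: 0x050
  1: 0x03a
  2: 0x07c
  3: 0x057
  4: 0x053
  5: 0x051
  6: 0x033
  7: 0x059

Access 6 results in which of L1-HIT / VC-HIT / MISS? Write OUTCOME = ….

0: 0x50 (blk 5, set 1) → MISS  vc=[]
1: 0x3a (blk 3, set 1) → MISS  vc=[5]
2: 0x7c (blk 7, set 1) → MISS  vc=[5, 3]
3: 0x57 (blk 5, set 1) → VC-HIT  vc=[7, 3]
4: 0x53 (blk 5, set 1) → L1-HIT  vc=[7, 3]
5: 0x51 (blk 5, set 1) → L1-HIT  vc=[7, 3]
6: 0x33 (blk 3, set 1) → VC-HIT  vc=[7, 5]
7: 0x59 (blk 5, set 1) → VC-HIT  vc=[7, 3]

OUTCOME = VC-HIT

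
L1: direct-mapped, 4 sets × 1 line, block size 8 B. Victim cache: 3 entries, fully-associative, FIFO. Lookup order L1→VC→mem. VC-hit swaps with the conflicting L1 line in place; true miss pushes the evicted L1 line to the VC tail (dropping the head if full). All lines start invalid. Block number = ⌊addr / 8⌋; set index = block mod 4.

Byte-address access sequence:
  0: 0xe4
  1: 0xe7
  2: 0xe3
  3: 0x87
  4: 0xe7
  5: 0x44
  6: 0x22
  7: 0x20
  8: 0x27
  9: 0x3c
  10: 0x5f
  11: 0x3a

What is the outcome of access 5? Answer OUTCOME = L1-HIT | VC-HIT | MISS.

  [0] addr=0xe4 blk=28 s=0: MISS | VC []
  [1] addr=0xe7 blk=28 s=0: L1-HIT | VC []
  [2] addr=0xe3 blk=28 s=0: L1-HIT | VC []
  [3] addr=0x87 blk=16 s=0: MISS | VC [28]
  [4] addr=0xe7 blk=28 s=0: VC-HIT | VC [16]
  [5] addr=0x44 blk=8 s=0: MISS | VC [16, 28]
  [6] addr=0x22 blk=4 s=0: MISS | VC [16, 28, 8]
  [7] addr=0x20 blk=4 s=0: L1-HIT | VC [16, 28, 8]
  [8] addr=0x27 blk=4 s=0: L1-HIT | VC [16, 28, 8]
  [9] addr=0x3c blk=7 s=3: MISS | VC [16, 28, 8]
  [10] addr=0x5f blk=11 s=3: MISS | VC [28, 8, 7]
  [11] addr=0x3a blk=7 s=3: VC-HIT | VC [28, 8, 11]

OUTCOME = MISS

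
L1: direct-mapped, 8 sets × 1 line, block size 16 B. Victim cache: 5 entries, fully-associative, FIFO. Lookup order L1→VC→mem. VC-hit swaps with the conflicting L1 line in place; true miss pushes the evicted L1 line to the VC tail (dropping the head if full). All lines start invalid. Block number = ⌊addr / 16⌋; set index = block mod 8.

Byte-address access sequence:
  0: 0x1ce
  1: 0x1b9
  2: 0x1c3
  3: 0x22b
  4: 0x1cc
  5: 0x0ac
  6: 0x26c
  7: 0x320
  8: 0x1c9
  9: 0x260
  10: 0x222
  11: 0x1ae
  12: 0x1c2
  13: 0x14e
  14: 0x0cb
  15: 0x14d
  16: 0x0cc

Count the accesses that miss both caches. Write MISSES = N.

#0 0x1ce→b28/s4 MISS; vc=[]
#1 0x1b9→b27/s3 MISS; vc=[]
#2 0x1c3→b28/s4 L1-HIT; vc=[]
#3 0x22b→b34/s2 MISS; vc=[]
#4 0x1cc→b28/s4 L1-HIT; vc=[]
#5 0xac→b10/s2 MISS; vc=[34]
#6 0x26c→b38/s6 MISS; vc=[34]
#7 0x320→b50/s2 MISS; vc=[34,10]
#8 0x1c9→b28/s4 L1-HIT; vc=[34,10]
#9 0x260→b38/s6 L1-HIT; vc=[34,10]
#10 0x222→b34/s2 VC-HIT; vc=[50,10]
#11 0x1ae→b26/s2 MISS; vc=[50,10,34]
#12 0x1c2→b28/s4 L1-HIT; vc=[50,10,34]
#13 0x14e→b20/s4 MISS; vc=[50,10,34,28]
#14 0xcb→b12/s4 MISS; vc=[50,10,34,28,20]
#15 0x14d→b20/s4 VC-HIT; vc=[50,10,34,28,12]
#16 0xcc→b12/s4 VC-HIT; vc=[50,10,34,28,20]

MISSES = 9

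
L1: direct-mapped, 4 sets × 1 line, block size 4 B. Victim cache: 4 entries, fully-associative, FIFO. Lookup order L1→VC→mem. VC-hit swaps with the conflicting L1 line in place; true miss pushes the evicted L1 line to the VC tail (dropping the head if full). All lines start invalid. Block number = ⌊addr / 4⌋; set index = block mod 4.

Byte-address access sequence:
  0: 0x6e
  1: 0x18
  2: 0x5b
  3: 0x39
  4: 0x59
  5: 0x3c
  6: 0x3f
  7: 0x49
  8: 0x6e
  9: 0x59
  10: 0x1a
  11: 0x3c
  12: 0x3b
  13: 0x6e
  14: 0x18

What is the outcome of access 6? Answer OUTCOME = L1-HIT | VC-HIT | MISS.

OUTCOME = L1-HIT

0: 0x6e (blk 27, set 3) → MISS  vc=[]
1: 0x18 (blk 6, set 2) → MISS  vc=[]
2: 0x5b (blk 22, set 2) → MISS  vc=[6]
3: 0x39 (blk 14, set 2) → MISS  vc=[6, 22]
4: 0x59 (blk 22, set 2) → VC-HIT  vc=[6, 14]
5: 0x3c (blk 15, set 3) → MISS  vc=[6, 14, 27]
6: 0x3f (blk 15, set 3) → L1-HIT  vc=[6, 14, 27]
7: 0x49 (blk 18, set 2) → MISS  vc=[6, 14, 27, 22]
8: 0x6e (blk 27, set 3) → VC-HIT  vc=[6, 14, 15, 22]
9: 0x59 (blk 22, set 2) → VC-HIT  vc=[6, 14, 15, 18]
10: 0x1a (blk 6, set 2) → VC-HIT  vc=[22, 14, 15, 18]
11: 0x3c (blk 15, set 3) → VC-HIT  vc=[22, 14, 27, 18]
12: 0x3b (blk 14, set 2) → VC-HIT  vc=[22, 6, 27, 18]
13: 0x6e (blk 27, set 3) → VC-HIT  vc=[22, 6, 15, 18]
14: 0x18 (blk 6, set 2) → VC-HIT  vc=[22, 14, 15, 18]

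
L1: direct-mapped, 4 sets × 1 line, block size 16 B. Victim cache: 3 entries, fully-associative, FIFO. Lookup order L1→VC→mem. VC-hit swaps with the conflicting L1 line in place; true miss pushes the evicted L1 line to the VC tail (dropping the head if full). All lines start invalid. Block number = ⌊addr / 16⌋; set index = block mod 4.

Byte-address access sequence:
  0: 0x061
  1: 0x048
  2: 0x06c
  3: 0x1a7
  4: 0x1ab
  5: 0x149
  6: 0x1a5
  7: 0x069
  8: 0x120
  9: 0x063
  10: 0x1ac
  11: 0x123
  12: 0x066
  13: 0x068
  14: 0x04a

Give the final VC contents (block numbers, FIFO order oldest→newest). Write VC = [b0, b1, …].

#0 0x61→b6/s2 MISS; vc=[]
#1 0x48→b4/s0 MISS; vc=[]
#2 0x6c→b6/s2 L1-HIT; vc=[]
#3 0x1a7→b26/s2 MISS; vc=[6]
#4 0x1ab→b26/s2 L1-HIT; vc=[6]
#5 0x149→b20/s0 MISS; vc=[6,4]
#6 0x1a5→b26/s2 L1-HIT; vc=[6,4]
#7 0x69→b6/s2 VC-HIT; vc=[26,4]
#8 0x120→b18/s2 MISS; vc=[26,4,6]
#9 0x63→b6/s2 VC-HIT; vc=[26,4,18]
#10 0x1ac→b26/s2 VC-HIT; vc=[6,4,18]
#11 0x123→b18/s2 VC-HIT; vc=[6,4,26]
#12 0x66→b6/s2 VC-HIT; vc=[18,4,26]
#13 0x68→b6/s2 L1-HIT; vc=[18,4,26]
#14 0x4a→b4/s0 VC-HIT; vc=[18,20,26]

VC = [18, 20, 26]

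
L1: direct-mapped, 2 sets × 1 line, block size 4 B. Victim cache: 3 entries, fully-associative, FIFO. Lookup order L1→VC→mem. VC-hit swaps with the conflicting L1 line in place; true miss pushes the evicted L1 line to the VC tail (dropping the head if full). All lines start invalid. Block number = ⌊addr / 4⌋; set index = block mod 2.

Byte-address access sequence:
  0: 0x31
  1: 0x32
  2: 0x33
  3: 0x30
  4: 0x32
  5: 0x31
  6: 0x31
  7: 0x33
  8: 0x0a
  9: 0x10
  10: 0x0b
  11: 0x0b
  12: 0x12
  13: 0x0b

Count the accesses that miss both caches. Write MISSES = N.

MISSES = 3

#0 0x31→b12/s0 MISS; vc=[]
#1 0x32→b12/s0 L1-HIT; vc=[]
#2 0x33→b12/s0 L1-HIT; vc=[]
#3 0x30→b12/s0 L1-HIT; vc=[]
#4 0x32→b12/s0 L1-HIT; vc=[]
#5 0x31→b12/s0 L1-HIT; vc=[]
#6 0x31→b12/s0 L1-HIT; vc=[]
#7 0x33→b12/s0 L1-HIT; vc=[]
#8 0xa→b2/s0 MISS; vc=[12]
#9 0x10→b4/s0 MISS; vc=[12,2]
#10 0xb→b2/s0 VC-HIT; vc=[12,4]
#11 0xb→b2/s0 L1-HIT; vc=[12,4]
#12 0x12→b4/s0 VC-HIT; vc=[12,2]
#13 0xb→b2/s0 VC-HIT; vc=[12,4]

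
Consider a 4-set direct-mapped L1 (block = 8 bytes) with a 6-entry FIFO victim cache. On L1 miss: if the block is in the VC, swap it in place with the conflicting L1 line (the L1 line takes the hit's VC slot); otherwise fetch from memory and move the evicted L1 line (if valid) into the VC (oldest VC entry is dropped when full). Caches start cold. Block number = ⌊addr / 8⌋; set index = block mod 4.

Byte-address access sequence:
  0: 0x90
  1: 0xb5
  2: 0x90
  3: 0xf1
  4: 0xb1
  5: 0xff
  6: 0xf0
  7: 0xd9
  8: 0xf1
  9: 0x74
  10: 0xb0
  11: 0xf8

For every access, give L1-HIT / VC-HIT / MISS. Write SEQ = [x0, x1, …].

#0 0x90→b18/s2 MISS; vc=[]
#1 0xb5→b22/s2 MISS; vc=[18]
#2 0x90→b18/s2 VC-HIT; vc=[22]
#3 0xf1→b30/s2 MISS; vc=[22,18]
#4 0xb1→b22/s2 VC-HIT; vc=[30,18]
#5 0xff→b31/s3 MISS; vc=[30,18]
#6 0xf0→b30/s2 VC-HIT; vc=[22,18]
#7 0xd9→b27/s3 MISS; vc=[22,18,31]
#8 0xf1→b30/s2 L1-HIT; vc=[22,18,31]
#9 0x74→b14/s2 MISS; vc=[22,18,31,30]
#10 0xb0→b22/s2 VC-HIT; vc=[14,18,31,30]
#11 0xf8→b31/s3 VC-HIT; vc=[14,18,27,30]

SEQ = [MISS, MISS, VC-HIT, MISS, VC-HIT, MISS, VC-HIT, MISS, L1-HIT, MISS, VC-HIT, VC-HIT]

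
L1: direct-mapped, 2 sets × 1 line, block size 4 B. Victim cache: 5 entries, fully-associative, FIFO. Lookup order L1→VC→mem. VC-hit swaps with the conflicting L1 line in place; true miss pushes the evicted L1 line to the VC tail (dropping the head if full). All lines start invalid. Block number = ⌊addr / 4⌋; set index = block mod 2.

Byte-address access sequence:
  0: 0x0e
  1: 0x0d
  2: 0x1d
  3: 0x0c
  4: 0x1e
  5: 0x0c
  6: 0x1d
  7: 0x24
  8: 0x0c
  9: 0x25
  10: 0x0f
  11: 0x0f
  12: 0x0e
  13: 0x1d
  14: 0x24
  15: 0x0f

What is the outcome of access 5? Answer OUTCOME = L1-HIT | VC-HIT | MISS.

  [0] addr=0xe blk=3 s=1: MISS | VC []
  [1] addr=0xd blk=3 s=1: L1-HIT | VC []
  [2] addr=0x1d blk=7 s=1: MISS | VC [3]
  [3] addr=0xc blk=3 s=1: VC-HIT | VC [7]
  [4] addr=0x1e blk=7 s=1: VC-HIT | VC [3]
  [5] addr=0xc blk=3 s=1: VC-HIT | VC [7]
  [6] addr=0x1d blk=7 s=1: VC-HIT | VC [3]
  [7] addr=0x24 blk=9 s=1: MISS | VC [3, 7]
  [8] addr=0xc blk=3 s=1: VC-HIT | VC [9, 7]
  [9] addr=0x25 blk=9 s=1: VC-HIT | VC [3, 7]
  [10] addr=0xf blk=3 s=1: VC-HIT | VC [9, 7]
  [11] addr=0xf blk=3 s=1: L1-HIT | VC [9, 7]
  [12] addr=0xe blk=3 s=1: L1-HIT | VC [9, 7]
  [13] addr=0x1d blk=7 s=1: VC-HIT | VC [9, 3]
  [14] addr=0x24 blk=9 s=1: VC-HIT | VC [7, 3]
  [15] addr=0xf blk=3 s=1: VC-HIT | VC [7, 9]

OUTCOME = VC-HIT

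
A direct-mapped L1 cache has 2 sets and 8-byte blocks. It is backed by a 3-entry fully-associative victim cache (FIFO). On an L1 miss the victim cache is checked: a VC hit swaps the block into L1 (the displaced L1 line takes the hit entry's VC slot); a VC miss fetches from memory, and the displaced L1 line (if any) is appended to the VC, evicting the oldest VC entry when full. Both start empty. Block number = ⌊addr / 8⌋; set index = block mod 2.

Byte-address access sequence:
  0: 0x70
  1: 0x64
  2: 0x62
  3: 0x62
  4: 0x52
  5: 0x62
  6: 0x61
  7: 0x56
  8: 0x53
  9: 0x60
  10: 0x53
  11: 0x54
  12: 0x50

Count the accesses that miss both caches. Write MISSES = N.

  [0] addr=0x70 blk=14 s=0: MISS | VC []
  [1] addr=0x64 blk=12 s=0: MISS | VC [14]
  [2] addr=0x62 blk=12 s=0: L1-HIT | VC [14]
  [3] addr=0x62 blk=12 s=0: L1-HIT | VC [14]
  [4] addr=0x52 blk=10 s=0: MISS | VC [14, 12]
  [5] addr=0x62 blk=12 s=0: VC-HIT | VC [14, 10]
  [6] addr=0x61 blk=12 s=0: L1-HIT | VC [14, 10]
  [7] addr=0x56 blk=10 s=0: VC-HIT | VC [14, 12]
  [8] addr=0x53 blk=10 s=0: L1-HIT | VC [14, 12]
  [9] addr=0x60 blk=12 s=0: VC-HIT | VC [14, 10]
  [10] addr=0x53 blk=10 s=0: VC-HIT | VC [14, 12]
  [11] addr=0x54 blk=10 s=0: L1-HIT | VC [14, 12]
  [12] addr=0x50 blk=10 s=0: L1-HIT | VC [14, 12]

MISSES = 3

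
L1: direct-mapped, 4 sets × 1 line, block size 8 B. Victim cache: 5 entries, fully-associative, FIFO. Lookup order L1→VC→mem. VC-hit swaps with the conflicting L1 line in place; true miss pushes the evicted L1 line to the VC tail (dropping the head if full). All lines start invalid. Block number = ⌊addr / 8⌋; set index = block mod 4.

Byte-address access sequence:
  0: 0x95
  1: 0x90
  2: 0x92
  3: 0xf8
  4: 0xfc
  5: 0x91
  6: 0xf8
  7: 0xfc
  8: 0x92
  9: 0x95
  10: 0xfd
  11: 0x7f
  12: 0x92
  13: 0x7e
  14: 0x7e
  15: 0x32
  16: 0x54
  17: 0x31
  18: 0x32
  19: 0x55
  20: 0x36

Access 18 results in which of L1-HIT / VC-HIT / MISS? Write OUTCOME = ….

  [0] addr=0x95 blk=18 s=2: MISS | VC []
  [1] addr=0x90 blk=18 s=2: L1-HIT | VC []
  [2] addr=0x92 blk=18 s=2: L1-HIT | VC []
  [3] addr=0xf8 blk=31 s=3: MISS | VC []
  [4] addr=0xfc blk=31 s=3: L1-HIT | VC []
  [5] addr=0x91 blk=18 s=2: L1-HIT | VC []
  [6] addr=0xf8 blk=31 s=3: L1-HIT | VC []
  [7] addr=0xfc blk=31 s=3: L1-HIT | VC []
  [8] addr=0x92 blk=18 s=2: L1-HIT | VC []
  [9] addr=0x95 blk=18 s=2: L1-HIT | VC []
  [10] addr=0xfd blk=31 s=3: L1-HIT | VC []
  [11] addr=0x7f blk=15 s=3: MISS | VC [31]
  [12] addr=0x92 blk=18 s=2: L1-HIT | VC [31]
  [13] addr=0x7e blk=15 s=3: L1-HIT | VC [31]
  [14] addr=0x7e blk=15 s=3: L1-HIT | VC [31]
  [15] addr=0x32 blk=6 s=2: MISS | VC [31, 18]
  [16] addr=0x54 blk=10 s=2: MISS | VC [31, 18, 6]
  [17] addr=0x31 blk=6 s=2: VC-HIT | VC [31, 18, 10]
  [18] addr=0x32 blk=6 s=2: L1-HIT | VC [31, 18, 10]
  [19] addr=0x55 blk=10 s=2: VC-HIT | VC [31, 18, 6]
  [20] addr=0x36 blk=6 s=2: VC-HIT | VC [31, 18, 10]

OUTCOME = L1-HIT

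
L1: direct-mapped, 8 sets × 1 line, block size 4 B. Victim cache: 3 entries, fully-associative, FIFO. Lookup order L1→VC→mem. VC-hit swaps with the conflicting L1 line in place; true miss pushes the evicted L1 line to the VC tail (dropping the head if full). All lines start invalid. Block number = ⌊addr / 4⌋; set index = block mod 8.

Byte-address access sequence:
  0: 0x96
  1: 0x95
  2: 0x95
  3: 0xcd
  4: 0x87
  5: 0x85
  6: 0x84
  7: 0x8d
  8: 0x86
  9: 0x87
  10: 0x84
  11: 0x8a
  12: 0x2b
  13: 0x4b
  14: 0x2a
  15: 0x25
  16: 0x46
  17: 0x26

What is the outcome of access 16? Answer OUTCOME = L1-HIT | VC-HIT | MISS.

OUTCOME = MISS

  [0] addr=0x96 blk=37 s=5: MISS | VC []
  [1] addr=0x95 blk=37 s=5: L1-HIT | VC []
  [2] addr=0x95 blk=37 s=5: L1-HIT | VC []
  [3] addr=0xcd blk=51 s=3: MISS | VC []
  [4] addr=0x87 blk=33 s=1: MISS | VC []
  [5] addr=0x85 blk=33 s=1: L1-HIT | VC []
  [6] addr=0x84 blk=33 s=1: L1-HIT | VC []
  [7] addr=0x8d blk=35 s=3: MISS | VC [51]
  [8] addr=0x86 blk=33 s=1: L1-HIT | VC [51]
  [9] addr=0x87 blk=33 s=1: L1-HIT | VC [51]
  [10] addr=0x84 blk=33 s=1: L1-HIT | VC [51]
  [11] addr=0x8a blk=34 s=2: MISS | VC [51]
  [12] addr=0x2b blk=10 s=2: MISS | VC [51, 34]
  [13] addr=0x4b blk=18 s=2: MISS | VC [51, 34, 10]
  [14] addr=0x2a blk=10 s=2: VC-HIT | VC [51, 34, 18]
  [15] addr=0x25 blk=9 s=1: MISS | VC [34, 18, 33]
  [16] addr=0x46 blk=17 s=1: MISS | VC [18, 33, 9]
  [17] addr=0x26 blk=9 s=1: VC-HIT | VC [18, 33, 17]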